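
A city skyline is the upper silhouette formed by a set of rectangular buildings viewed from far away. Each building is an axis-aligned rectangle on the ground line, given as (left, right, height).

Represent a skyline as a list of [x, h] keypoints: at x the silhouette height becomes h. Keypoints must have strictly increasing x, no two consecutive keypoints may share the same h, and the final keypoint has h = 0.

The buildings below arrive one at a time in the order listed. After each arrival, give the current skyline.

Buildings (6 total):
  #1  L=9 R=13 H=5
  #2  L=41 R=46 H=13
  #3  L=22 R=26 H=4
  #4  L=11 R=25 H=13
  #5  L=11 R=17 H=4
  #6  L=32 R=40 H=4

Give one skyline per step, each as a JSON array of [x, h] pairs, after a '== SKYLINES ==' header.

== SKYLINES ==
[[9,5],[13,0]]
[[9,5],[13,0],[41,13],[46,0]]
[[9,5],[13,0],[22,4],[26,0],[41,13],[46,0]]
[[9,5],[11,13],[25,4],[26,0],[41,13],[46,0]]
[[9,5],[11,13],[25,4],[26,0],[41,13],[46,0]]
[[9,5],[11,13],[25,4],[26,0],[32,4],[40,0],[41,13],[46,0]]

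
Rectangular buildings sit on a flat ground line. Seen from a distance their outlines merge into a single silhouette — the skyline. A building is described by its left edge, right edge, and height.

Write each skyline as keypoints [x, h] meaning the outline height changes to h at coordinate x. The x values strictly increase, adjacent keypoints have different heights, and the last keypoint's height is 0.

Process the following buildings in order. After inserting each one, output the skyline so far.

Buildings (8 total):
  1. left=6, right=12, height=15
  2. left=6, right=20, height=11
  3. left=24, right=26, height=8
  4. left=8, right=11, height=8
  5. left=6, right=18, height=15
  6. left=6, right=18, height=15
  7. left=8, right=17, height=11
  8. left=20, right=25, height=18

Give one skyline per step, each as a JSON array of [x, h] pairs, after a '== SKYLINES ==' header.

== SKYLINES ==
[[6,15],[12,0]]
[[6,15],[12,11],[20,0]]
[[6,15],[12,11],[20,0],[24,8],[26,0]]
[[6,15],[12,11],[20,0],[24,8],[26,0]]
[[6,15],[18,11],[20,0],[24,8],[26,0]]
[[6,15],[18,11],[20,0],[24,8],[26,0]]
[[6,15],[18,11],[20,0],[24,8],[26,0]]
[[6,15],[18,11],[20,18],[25,8],[26,0]]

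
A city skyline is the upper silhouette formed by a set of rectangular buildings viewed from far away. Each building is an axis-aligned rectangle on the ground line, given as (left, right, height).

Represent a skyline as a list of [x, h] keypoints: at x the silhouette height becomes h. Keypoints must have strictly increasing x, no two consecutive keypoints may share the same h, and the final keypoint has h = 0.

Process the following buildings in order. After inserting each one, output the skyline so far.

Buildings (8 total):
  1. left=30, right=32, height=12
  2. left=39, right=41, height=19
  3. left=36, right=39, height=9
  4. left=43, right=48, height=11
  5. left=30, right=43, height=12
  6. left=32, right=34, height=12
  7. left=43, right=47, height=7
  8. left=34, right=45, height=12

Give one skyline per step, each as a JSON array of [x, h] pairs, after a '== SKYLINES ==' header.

== SKYLINES ==
[[30,12],[32,0]]
[[30,12],[32,0],[39,19],[41,0]]
[[30,12],[32,0],[36,9],[39,19],[41,0]]
[[30,12],[32,0],[36,9],[39,19],[41,0],[43,11],[48,0]]
[[30,12],[39,19],[41,12],[43,11],[48,0]]
[[30,12],[39,19],[41,12],[43,11],[48,0]]
[[30,12],[39,19],[41,12],[43,11],[48,0]]
[[30,12],[39,19],[41,12],[45,11],[48,0]]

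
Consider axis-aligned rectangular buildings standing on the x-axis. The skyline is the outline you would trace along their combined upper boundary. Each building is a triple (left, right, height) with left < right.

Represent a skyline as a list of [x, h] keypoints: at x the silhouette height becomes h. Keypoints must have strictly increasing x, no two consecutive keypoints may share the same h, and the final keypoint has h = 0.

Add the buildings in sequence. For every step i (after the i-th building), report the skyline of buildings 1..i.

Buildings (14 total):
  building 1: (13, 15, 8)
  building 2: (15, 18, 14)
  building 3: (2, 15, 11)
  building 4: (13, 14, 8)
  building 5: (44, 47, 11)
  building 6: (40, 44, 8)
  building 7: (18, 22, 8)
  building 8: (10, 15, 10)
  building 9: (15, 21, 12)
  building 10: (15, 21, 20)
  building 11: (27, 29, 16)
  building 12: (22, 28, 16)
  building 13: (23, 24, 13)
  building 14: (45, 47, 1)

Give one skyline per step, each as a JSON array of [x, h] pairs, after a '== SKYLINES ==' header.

== SKYLINES ==
[[13,8],[15,0]]
[[13,8],[15,14],[18,0]]
[[2,11],[15,14],[18,0]]
[[2,11],[15,14],[18,0]]
[[2,11],[15,14],[18,0],[44,11],[47,0]]
[[2,11],[15,14],[18,0],[40,8],[44,11],[47,0]]
[[2,11],[15,14],[18,8],[22,0],[40,8],[44,11],[47,0]]
[[2,11],[15,14],[18,8],[22,0],[40,8],[44,11],[47,0]]
[[2,11],[15,14],[18,12],[21,8],[22,0],[40,8],[44,11],[47,0]]
[[2,11],[15,20],[21,8],[22,0],[40,8],[44,11],[47,0]]
[[2,11],[15,20],[21,8],[22,0],[27,16],[29,0],[40,8],[44,11],[47,0]]
[[2,11],[15,20],[21,8],[22,16],[29,0],[40,8],[44,11],[47,0]]
[[2,11],[15,20],[21,8],[22,16],[29,0],[40,8],[44,11],[47,0]]
[[2,11],[15,20],[21,8],[22,16],[29,0],[40,8],[44,11],[47,0]]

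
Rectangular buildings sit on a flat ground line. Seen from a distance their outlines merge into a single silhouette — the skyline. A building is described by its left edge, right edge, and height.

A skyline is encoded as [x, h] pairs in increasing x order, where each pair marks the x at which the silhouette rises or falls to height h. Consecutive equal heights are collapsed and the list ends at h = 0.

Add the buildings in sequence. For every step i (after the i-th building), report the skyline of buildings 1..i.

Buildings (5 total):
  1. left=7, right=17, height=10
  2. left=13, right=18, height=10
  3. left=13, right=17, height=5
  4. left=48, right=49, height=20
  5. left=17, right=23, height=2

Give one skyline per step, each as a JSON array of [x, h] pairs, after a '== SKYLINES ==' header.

== SKYLINES ==
[[7,10],[17,0]]
[[7,10],[18,0]]
[[7,10],[18,0]]
[[7,10],[18,0],[48,20],[49,0]]
[[7,10],[18,2],[23,0],[48,20],[49,0]]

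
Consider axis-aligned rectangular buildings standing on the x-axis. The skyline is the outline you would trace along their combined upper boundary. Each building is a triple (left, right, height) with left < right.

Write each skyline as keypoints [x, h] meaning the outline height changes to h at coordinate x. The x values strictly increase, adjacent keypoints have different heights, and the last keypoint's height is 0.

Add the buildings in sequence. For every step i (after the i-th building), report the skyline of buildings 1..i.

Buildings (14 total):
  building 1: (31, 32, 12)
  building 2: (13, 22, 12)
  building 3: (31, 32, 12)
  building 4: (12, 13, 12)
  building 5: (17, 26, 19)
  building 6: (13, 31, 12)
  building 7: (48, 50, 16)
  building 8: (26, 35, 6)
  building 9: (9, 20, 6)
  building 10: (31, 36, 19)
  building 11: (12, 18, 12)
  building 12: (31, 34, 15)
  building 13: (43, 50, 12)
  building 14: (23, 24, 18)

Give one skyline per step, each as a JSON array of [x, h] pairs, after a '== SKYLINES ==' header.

== SKYLINES ==
[[31,12],[32,0]]
[[13,12],[22,0],[31,12],[32,0]]
[[13,12],[22,0],[31,12],[32,0]]
[[12,12],[22,0],[31,12],[32,0]]
[[12,12],[17,19],[26,0],[31,12],[32,0]]
[[12,12],[17,19],[26,12],[32,0]]
[[12,12],[17,19],[26,12],[32,0],[48,16],[50,0]]
[[12,12],[17,19],[26,12],[32,6],[35,0],[48,16],[50,0]]
[[9,6],[12,12],[17,19],[26,12],[32,6],[35,0],[48,16],[50,0]]
[[9,6],[12,12],[17,19],[26,12],[31,19],[36,0],[48,16],[50,0]]
[[9,6],[12,12],[17,19],[26,12],[31,19],[36,0],[48,16],[50,0]]
[[9,6],[12,12],[17,19],[26,12],[31,19],[36,0],[48,16],[50,0]]
[[9,6],[12,12],[17,19],[26,12],[31,19],[36,0],[43,12],[48,16],[50,0]]
[[9,6],[12,12],[17,19],[26,12],[31,19],[36,0],[43,12],[48,16],[50,0]]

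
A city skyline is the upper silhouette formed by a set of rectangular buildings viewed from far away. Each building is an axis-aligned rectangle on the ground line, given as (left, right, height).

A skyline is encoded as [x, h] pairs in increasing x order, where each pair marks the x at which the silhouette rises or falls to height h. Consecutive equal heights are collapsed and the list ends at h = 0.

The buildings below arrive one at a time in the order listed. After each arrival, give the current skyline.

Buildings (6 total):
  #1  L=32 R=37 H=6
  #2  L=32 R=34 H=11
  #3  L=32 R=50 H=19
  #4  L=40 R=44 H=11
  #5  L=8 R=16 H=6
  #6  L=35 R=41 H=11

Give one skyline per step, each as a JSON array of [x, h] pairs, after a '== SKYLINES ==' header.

== SKYLINES ==
[[32,6],[37,0]]
[[32,11],[34,6],[37,0]]
[[32,19],[50,0]]
[[32,19],[50,0]]
[[8,6],[16,0],[32,19],[50,0]]
[[8,6],[16,0],[32,19],[50,0]]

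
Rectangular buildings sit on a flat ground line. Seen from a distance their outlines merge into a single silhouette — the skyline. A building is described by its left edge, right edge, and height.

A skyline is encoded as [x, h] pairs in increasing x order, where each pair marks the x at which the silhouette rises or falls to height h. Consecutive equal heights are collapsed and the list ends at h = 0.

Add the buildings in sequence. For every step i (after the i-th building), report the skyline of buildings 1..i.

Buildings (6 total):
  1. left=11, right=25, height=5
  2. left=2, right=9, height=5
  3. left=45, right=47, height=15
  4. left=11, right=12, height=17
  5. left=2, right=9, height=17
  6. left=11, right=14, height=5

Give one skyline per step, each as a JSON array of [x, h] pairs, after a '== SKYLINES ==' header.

== SKYLINES ==
[[11,5],[25,0]]
[[2,5],[9,0],[11,5],[25,0]]
[[2,5],[9,0],[11,5],[25,0],[45,15],[47,0]]
[[2,5],[9,0],[11,17],[12,5],[25,0],[45,15],[47,0]]
[[2,17],[9,0],[11,17],[12,5],[25,0],[45,15],[47,0]]
[[2,17],[9,0],[11,17],[12,5],[25,0],[45,15],[47,0]]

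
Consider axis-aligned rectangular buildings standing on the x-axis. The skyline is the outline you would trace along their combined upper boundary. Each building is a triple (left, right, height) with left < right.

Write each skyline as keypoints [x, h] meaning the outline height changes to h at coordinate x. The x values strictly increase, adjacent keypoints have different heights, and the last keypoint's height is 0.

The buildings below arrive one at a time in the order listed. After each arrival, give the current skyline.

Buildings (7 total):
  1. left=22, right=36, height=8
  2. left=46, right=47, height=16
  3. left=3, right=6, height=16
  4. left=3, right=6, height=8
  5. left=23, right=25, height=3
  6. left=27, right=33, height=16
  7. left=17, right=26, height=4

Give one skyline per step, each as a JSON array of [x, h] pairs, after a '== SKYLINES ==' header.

== SKYLINES ==
[[22,8],[36,0]]
[[22,8],[36,0],[46,16],[47,0]]
[[3,16],[6,0],[22,8],[36,0],[46,16],[47,0]]
[[3,16],[6,0],[22,8],[36,0],[46,16],[47,0]]
[[3,16],[6,0],[22,8],[36,0],[46,16],[47,0]]
[[3,16],[6,0],[22,8],[27,16],[33,8],[36,0],[46,16],[47,0]]
[[3,16],[6,0],[17,4],[22,8],[27,16],[33,8],[36,0],[46,16],[47,0]]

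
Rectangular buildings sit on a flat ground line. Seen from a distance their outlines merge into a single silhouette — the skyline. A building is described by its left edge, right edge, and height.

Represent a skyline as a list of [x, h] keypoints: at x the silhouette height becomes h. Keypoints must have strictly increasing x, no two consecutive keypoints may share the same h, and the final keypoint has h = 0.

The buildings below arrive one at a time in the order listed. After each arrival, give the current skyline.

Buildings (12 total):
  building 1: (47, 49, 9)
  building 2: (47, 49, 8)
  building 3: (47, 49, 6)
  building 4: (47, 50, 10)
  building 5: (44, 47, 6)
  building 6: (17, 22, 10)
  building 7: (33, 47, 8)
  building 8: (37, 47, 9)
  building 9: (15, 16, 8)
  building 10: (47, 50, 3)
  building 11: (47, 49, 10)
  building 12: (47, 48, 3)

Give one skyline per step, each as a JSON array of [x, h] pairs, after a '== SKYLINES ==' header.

== SKYLINES ==
[[47,9],[49,0]]
[[47,9],[49,0]]
[[47,9],[49,0]]
[[47,10],[50,0]]
[[44,6],[47,10],[50,0]]
[[17,10],[22,0],[44,6],[47,10],[50,0]]
[[17,10],[22,0],[33,8],[47,10],[50,0]]
[[17,10],[22,0],[33,8],[37,9],[47,10],[50,0]]
[[15,8],[16,0],[17,10],[22,0],[33,8],[37,9],[47,10],[50,0]]
[[15,8],[16,0],[17,10],[22,0],[33,8],[37,9],[47,10],[50,0]]
[[15,8],[16,0],[17,10],[22,0],[33,8],[37,9],[47,10],[50,0]]
[[15,8],[16,0],[17,10],[22,0],[33,8],[37,9],[47,10],[50,0]]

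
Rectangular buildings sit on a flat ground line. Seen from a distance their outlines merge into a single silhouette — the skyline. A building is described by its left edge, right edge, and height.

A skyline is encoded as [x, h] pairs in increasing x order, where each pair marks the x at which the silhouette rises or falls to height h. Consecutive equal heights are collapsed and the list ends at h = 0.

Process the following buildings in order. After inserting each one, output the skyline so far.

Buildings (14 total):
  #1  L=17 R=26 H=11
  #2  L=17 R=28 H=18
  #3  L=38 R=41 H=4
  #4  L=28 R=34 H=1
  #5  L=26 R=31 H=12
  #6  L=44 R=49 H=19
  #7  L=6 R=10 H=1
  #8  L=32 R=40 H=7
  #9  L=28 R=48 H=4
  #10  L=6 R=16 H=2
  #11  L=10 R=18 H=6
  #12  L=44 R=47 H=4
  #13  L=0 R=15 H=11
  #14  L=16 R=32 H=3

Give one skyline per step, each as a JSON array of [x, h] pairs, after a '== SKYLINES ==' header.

== SKYLINES ==
[[17,11],[26,0]]
[[17,18],[28,0]]
[[17,18],[28,0],[38,4],[41,0]]
[[17,18],[28,1],[34,0],[38,4],[41,0]]
[[17,18],[28,12],[31,1],[34,0],[38,4],[41,0]]
[[17,18],[28,12],[31,1],[34,0],[38,4],[41,0],[44,19],[49,0]]
[[6,1],[10,0],[17,18],[28,12],[31,1],[34,0],[38,4],[41,0],[44,19],[49,0]]
[[6,1],[10,0],[17,18],[28,12],[31,1],[32,7],[40,4],[41,0],[44,19],[49,0]]
[[6,1],[10,0],[17,18],[28,12],[31,4],[32,7],[40,4],[44,19],[49,0]]
[[6,2],[16,0],[17,18],[28,12],[31,4],[32,7],[40,4],[44,19],[49,0]]
[[6,2],[10,6],[17,18],[28,12],[31,4],[32,7],[40,4],[44,19],[49,0]]
[[6,2],[10,6],[17,18],[28,12],[31,4],[32,7],[40,4],[44,19],[49,0]]
[[0,11],[15,6],[17,18],[28,12],[31,4],[32,7],[40,4],[44,19],[49,0]]
[[0,11],[15,6],[17,18],[28,12],[31,4],[32,7],[40,4],[44,19],[49,0]]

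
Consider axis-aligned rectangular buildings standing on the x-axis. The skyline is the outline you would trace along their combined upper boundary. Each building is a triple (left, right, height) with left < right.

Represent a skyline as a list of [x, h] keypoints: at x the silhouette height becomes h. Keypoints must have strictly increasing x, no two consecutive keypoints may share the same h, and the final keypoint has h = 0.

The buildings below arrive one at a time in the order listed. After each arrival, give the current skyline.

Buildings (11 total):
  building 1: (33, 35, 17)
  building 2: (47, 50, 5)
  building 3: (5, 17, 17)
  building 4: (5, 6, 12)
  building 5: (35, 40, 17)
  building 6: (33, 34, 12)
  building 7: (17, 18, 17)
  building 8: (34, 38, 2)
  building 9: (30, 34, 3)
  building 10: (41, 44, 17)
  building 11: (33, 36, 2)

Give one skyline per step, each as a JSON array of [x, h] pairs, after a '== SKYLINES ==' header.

== SKYLINES ==
[[33,17],[35,0]]
[[33,17],[35,0],[47,5],[50,0]]
[[5,17],[17,0],[33,17],[35,0],[47,5],[50,0]]
[[5,17],[17,0],[33,17],[35,0],[47,5],[50,0]]
[[5,17],[17,0],[33,17],[40,0],[47,5],[50,0]]
[[5,17],[17,0],[33,17],[40,0],[47,5],[50,0]]
[[5,17],[18,0],[33,17],[40,0],[47,5],[50,0]]
[[5,17],[18,0],[33,17],[40,0],[47,5],[50,0]]
[[5,17],[18,0],[30,3],[33,17],[40,0],[47,5],[50,0]]
[[5,17],[18,0],[30,3],[33,17],[40,0],[41,17],[44,0],[47,5],[50,0]]
[[5,17],[18,0],[30,3],[33,17],[40,0],[41,17],[44,0],[47,5],[50,0]]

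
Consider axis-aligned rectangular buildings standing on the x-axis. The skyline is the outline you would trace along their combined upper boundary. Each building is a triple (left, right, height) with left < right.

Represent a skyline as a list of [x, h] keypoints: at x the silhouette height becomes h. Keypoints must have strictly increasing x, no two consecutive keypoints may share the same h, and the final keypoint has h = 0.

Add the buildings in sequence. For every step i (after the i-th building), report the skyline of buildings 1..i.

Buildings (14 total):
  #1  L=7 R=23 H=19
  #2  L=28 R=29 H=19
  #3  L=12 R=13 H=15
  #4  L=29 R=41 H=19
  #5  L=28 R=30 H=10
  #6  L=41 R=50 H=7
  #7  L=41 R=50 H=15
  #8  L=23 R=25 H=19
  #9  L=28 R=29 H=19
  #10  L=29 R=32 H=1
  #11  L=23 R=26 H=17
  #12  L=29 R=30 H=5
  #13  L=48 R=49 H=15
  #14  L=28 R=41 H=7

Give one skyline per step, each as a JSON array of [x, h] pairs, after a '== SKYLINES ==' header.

== SKYLINES ==
[[7,19],[23,0]]
[[7,19],[23,0],[28,19],[29,0]]
[[7,19],[23,0],[28,19],[29,0]]
[[7,19],[23,0],[28,19],[41,0]]
[[7,19],[23,0],[28,19],[41,0]]
[[7,19],[23,0],[28,19],[41,7],[50,0]]
[[7,19],[23,0],[28,19],[41,15],[50,0]]
[[7,19],[25,0],[28,19],[41,15],[50,0]]
[[7,19],[25,0],[28,19],[41,15],[50,0]]
[[7,19],[25,0],[28,19],[41,15],[50,0]]
[[7,19],[25,17],[26,0],[28,19],[41,15],[50,0]]
[[7,19],[25,17],[26,0],[28,19],[41,15],[50,0]]
[[7,19],[25,17],[26,0],[28,19],[41,15],[50,0]]
[[7,19],[25,17],[26,0],[28,19],[41,15],[50,0]]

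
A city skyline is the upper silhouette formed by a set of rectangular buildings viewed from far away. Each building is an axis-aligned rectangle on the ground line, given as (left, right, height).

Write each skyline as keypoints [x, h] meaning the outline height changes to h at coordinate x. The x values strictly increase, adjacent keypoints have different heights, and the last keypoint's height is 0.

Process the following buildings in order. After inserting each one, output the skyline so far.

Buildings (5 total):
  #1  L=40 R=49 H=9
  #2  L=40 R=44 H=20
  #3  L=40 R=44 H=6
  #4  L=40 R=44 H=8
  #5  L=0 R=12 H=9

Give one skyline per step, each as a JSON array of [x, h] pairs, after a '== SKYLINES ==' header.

== SKYLINES ==
[[40,9],[49,0]]
[[40,20],[44,9],[49,0]]
[[40,20],[44,9],[49,0]]
[[40,20],[44,9],[49,0]]
[[0,9],[12,0],[40,20],[44,9],[49,0]]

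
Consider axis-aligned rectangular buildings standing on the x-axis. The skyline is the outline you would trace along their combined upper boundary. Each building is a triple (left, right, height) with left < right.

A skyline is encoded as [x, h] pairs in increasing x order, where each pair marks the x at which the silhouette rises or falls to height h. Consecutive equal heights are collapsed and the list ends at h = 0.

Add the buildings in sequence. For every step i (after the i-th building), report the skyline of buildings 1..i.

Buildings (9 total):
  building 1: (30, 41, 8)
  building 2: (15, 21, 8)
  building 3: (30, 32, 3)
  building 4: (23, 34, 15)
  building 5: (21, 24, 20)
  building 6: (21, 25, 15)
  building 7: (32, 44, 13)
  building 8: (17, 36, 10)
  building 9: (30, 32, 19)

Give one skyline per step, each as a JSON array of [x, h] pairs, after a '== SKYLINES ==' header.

== SKYLINES ==
[[30,8],[41,0]]
[[15,8],[21,0],[30,8],[41,0]]
[[15,8],[21,0],[30,8],[41,0]]
[[15,8],[21,0],[23,15],[34,8],[41,0]]
[[15,8],[21,20],[24,15],[34,8],[41,0]]
[[15,8],[21,20],[24,15],[34,8],[41,0]]
[[15,8],[21,20],[24,15],[34,13],[44,0]]
[[15,8],[17,10],[21,20],[24,15],[34,13],[44,0]]
[[15,8],[17,10],[21,20],[24,15],[30,19],[32,15],[34,13],[44,0]]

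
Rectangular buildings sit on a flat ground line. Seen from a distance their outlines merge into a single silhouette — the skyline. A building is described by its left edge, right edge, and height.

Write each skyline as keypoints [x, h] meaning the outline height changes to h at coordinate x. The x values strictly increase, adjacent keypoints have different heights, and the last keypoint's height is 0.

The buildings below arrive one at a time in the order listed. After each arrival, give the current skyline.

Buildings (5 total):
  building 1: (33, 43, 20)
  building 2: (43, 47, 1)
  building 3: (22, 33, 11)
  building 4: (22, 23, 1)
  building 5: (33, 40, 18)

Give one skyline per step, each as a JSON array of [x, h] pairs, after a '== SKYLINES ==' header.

== SKYLINES ==
[[33,20],[43,0]]
[[33,20],[43,1],[47,0]]
[[22,11],[33,20],[43,1],[47,0]]
[[22,11],[33,20],[43,1],[47,0]]
[[22,11],[33,20],[43,1],[47,0]]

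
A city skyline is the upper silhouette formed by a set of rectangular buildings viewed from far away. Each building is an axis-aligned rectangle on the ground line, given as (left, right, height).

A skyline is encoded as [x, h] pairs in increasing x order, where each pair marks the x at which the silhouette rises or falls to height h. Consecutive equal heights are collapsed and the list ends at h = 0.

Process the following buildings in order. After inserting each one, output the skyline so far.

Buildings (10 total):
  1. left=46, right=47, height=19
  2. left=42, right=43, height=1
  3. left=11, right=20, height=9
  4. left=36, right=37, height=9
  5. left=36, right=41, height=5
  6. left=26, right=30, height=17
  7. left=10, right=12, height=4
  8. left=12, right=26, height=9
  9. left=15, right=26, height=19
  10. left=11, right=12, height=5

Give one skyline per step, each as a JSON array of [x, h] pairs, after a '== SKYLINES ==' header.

== SKYLINES ==
[[46,19],[47,0]]
[[42,1],[43,0],[46,19],[47,0]]
[[11,9],[20,0],[42,1],[43,0],[46,19],[47,0]]
[[11,9],[20,0],[36,9],[37,0],[42,1],[43,0],[46,19],[47,0]]
[[11,9],[20,0],[36,9],[37,5],[41,0],[42,1],[43,0],[46,19],[47,0]]
[[11,9],[20,0],[26,17],[30,0],[36,9],[37,5],[41,0],[42,1],[43,0],[46,19],[47,0]]
[[10,4],[11,9],[20,0],[26,17],[30,0],[36,9],[37,5],[41,0],[42,1],[43,0],[46,19],[47,0]]
[[10,4],[11,9],[26,17],[30,0],[36,9],[37,5],[41,0],[42,1],[43,0],[46,19],[47,0]]
[[10,4],[11,9],[15,19],[26,17],[30,0],[36,9],[37,5],[41,0],[42,1],[43,0],[46,19],[47,0]]
[[10,4],[11,9],[15,19],[26,17],[30,0],[36,9],[37,5],[41,0],[42,1],[43,0],[46,19],[47,0]]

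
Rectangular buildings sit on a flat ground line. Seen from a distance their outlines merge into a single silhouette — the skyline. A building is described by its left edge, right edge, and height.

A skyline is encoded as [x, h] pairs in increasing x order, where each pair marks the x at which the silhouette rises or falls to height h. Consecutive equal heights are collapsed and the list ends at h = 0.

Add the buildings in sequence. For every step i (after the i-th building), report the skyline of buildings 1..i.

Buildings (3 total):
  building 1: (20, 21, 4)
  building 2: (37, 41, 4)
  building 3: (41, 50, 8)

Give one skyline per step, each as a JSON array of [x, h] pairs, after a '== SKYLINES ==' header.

== SKYLINES ==
[[20,4],[21,0]]
[[20,4],[21,0],[37,4],[41,0]]
[[20,4],[21,0],[37,4],[41,8],[50,0]]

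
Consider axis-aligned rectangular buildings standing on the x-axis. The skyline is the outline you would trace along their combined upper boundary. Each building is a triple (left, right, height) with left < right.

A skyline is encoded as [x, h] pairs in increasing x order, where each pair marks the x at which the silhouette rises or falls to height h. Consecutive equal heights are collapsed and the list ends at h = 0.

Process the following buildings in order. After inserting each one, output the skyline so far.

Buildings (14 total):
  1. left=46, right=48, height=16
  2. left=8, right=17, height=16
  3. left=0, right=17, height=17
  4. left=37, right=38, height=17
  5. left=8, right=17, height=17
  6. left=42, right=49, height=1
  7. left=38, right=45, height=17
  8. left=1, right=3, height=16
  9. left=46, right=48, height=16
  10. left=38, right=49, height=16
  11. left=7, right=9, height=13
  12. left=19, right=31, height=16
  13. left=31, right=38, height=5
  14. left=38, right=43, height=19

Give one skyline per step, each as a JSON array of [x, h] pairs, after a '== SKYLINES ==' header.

== SKYLINES ==
[[46,16],[48,0]]
[[8,16],[17,0],[46,16],[48,0]]
[[0,17],[17,0],[46,16],[48,0]]
[[0,17],[17,0],[37,17],[38,0],[46,16],[48,0]]
[[0,17],[17,0],[37,17],[38,0],[46,16],[48,0]]
[[0,17],[17,0],[37,17],[38,0],[42,1],[46,16],[48,1],[49,0]]
[[0,17],[17,0],[37,17],[45,1],[46,16],[48,1],[49,0]]
[[0,17],[17,0],[37,17],[45,1],[46,16],[48,1],[49,0]]
[[0,17],[17,0],[37,17],[45,1],[46,16],[48,1],[49,0]]
[[0,17],[17,0],[37,17],[45,16],[49,0]]
[[0,17],[17,0],[37,17],[45,16],[49,0]]
[[0,17],[17,0],[19,16],[31,0],[37,17],[45,16],[49,0]]
[[0,17],[17,0],[19,16],[31,5],[37,17],[45,16],[49,0]]
[[0,17],[17,0],[19,16],[31,5],[37,17],[38,19],[43,17],[45,16],[49,0]]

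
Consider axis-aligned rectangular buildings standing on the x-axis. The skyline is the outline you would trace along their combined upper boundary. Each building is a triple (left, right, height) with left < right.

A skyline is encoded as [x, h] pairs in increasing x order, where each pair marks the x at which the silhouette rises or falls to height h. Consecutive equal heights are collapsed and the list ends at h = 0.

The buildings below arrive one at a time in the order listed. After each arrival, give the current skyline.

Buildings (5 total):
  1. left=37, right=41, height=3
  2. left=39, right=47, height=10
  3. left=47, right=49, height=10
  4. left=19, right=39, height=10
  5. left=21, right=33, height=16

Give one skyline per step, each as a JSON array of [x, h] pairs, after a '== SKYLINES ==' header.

== SKYLINES ==
[[37,3],[41,0]]
[[37,3],[39,10],[47,0]]
[[37,3],[39,10],[49,0]]
[[19,10],[49,0]]
[[19,10],[21,16],[33,10],[49,0]]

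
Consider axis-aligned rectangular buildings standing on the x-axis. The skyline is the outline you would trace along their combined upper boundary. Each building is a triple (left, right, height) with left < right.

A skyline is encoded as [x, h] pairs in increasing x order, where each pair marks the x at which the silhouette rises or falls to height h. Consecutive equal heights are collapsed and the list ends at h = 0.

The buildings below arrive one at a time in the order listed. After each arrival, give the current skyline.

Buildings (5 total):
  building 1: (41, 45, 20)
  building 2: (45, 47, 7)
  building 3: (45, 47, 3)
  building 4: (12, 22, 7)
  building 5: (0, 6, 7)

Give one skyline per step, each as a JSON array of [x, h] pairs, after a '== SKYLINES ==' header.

== SKYLINES ==
[[41,20],[45,0]]
[[41,20],[45,7],[47,0]]
[[41,20],[45,7],[47,0]]
[[12,7],[22,0],[41,20],[45,7],[47,0]]
[[0,7],[6,0],[12,7],[22,0],[41,20],[45,7],[47,0]]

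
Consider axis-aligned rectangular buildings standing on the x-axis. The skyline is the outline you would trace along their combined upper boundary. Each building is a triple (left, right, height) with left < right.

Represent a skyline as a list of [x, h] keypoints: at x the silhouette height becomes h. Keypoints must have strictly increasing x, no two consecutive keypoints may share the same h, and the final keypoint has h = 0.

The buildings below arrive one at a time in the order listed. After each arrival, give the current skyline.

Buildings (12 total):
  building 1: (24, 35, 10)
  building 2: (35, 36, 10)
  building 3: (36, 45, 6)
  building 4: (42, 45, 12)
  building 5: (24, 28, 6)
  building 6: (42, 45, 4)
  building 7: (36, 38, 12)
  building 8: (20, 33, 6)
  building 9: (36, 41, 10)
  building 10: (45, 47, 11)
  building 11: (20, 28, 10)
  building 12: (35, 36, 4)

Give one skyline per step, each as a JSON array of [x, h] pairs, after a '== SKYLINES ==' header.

== SKYLINES ==
[[24,10],[35,0]]
[[24,10],[36,0]]
[[24,10],[36,6],[45,0]]
[[24,10],[36,6],[42,12],[45,0]]
[[24,10],[36,6],[42,12],[45,0]]
[[24,10],[36,6],[42,12],[45,0]]
[[24,10],[36,12],[38,6],[42,12],[45,0]]
[[20,6],[24,10],[36,12],[38,6],[42,12],[45,0]]
[[20,6],[24,10],[36,12],[38,10],[41,6],[42,12],[45,0]]
[[20,6],[24,10],[36,12],[38,10],[41,6],[42,12],[45,11],[47,0]]
[[20,10],[36,12],[38,10],[41,6],[42,12],[45,11],[47,0]]
[[20,10],[36,12],[38,10],[41,6],[42,12],[45,11],[47,0]]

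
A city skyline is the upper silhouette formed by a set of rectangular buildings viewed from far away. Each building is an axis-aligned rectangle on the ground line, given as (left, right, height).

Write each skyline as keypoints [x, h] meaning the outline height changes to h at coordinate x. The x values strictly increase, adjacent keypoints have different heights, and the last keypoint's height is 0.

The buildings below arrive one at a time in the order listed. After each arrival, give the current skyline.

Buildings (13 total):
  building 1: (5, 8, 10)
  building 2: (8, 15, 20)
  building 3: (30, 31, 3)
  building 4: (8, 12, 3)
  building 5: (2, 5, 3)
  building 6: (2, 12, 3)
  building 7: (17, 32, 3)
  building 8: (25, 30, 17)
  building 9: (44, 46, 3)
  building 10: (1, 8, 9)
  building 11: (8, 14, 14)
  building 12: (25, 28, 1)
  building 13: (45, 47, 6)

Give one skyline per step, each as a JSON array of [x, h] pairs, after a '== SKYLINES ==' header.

== SKYLINES ==
[[5,10],[8,0]]
[[5,10],[8,20],[15,0]]
[[5,10],[8,20],[15,0],[30,3],[31,0]]
[[5,10],[8,20],[15,0],[30,3],[31,0]]
[[2,3],[5,10],[8,20],[15,0],[30,3],[31,0]]
[[2,3],[5,10],[8,20],[15,0],[30,3],[31,0]]
[[2,3],[5,10],[8,20],[15,0],[17,3],[32,0]]
[[2,3],[5,10],[8,20],[15,0],[17,3],[25,17],[30,3],[32,0]]
[[2,3],[5,10],[8,20],[15,0],[17,3],[25,17],[30,3],[32,0],[44,3],[46,0]]
[[1,9],[5,10],[8,20],[15,0],[17,3],[25,17],[30,3],[32,0],[44,3],[46,0]]
[[1,9],[5,10],[8,20],[15,0],[17,3],[25,17],[30,3],[32,0],[44,3],[46,0]]
[[1,9],[5,10],[8,20],[15,0],[17,3],[25,17],[30,3],[32,0],[44,3],[46,0]]
[[1,9],[5,10],[8,20],[15,0],[17,3],[25,17],[30,3],[32,0],[44,3],[45,6],[47,0]]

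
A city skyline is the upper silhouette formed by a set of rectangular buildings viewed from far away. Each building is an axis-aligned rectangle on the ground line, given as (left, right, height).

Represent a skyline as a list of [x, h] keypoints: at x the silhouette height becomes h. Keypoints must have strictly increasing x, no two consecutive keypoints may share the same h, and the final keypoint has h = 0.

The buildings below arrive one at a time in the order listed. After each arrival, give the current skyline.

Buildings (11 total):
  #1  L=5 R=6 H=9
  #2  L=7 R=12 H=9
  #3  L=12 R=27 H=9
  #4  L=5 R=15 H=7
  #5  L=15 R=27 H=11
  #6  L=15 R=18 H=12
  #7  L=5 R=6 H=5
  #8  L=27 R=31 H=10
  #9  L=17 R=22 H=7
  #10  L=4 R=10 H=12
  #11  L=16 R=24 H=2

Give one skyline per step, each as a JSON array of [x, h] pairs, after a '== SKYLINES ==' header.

== SKYLINES ==
[[5,9],[6,0]]
[[5,9],[6,0],[7,9],[12,0]]
[[5,9],[6,0],[7,9],[27,0]]
[[5,9],[6,7],[7,9],[27,0]]
[[5,9],[6,7],[7,9],[15,11],[27,0]]
[[5,9],[6,7],[7,9],[15,12],[18,11],[27,0]]
[[5,9],[6,7],[7,9],[15,12],[18,11],[27,0]]
[[5,9],[6,7],[7,9],[15,12],[18,11],[27,10],[31,0]]
[[5,9],[6,7],[7,9],[15,12],[18,11],[27,10],[31,0]]
[[4,12],[10,9],[15,12],[18,11],[27,10],[31,0]]
[[4,12],[10,9],[15,12],[18,11],[27,10],[31,0]]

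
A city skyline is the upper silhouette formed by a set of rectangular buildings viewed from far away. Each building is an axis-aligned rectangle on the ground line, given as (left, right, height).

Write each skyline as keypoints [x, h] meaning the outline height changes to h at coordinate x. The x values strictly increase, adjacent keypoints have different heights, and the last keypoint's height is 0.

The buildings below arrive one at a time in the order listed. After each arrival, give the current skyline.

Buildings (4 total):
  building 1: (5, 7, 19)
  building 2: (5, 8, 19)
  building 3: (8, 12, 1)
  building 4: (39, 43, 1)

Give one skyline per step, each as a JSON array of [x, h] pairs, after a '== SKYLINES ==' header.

== SKYLINES ==
[[5,19],[7,0]]
[[5,19],[8,0]]
[[5,19],[8,1],[12,0]]
[[5,19],[8,1],[12,0],[39,1],[43,0]]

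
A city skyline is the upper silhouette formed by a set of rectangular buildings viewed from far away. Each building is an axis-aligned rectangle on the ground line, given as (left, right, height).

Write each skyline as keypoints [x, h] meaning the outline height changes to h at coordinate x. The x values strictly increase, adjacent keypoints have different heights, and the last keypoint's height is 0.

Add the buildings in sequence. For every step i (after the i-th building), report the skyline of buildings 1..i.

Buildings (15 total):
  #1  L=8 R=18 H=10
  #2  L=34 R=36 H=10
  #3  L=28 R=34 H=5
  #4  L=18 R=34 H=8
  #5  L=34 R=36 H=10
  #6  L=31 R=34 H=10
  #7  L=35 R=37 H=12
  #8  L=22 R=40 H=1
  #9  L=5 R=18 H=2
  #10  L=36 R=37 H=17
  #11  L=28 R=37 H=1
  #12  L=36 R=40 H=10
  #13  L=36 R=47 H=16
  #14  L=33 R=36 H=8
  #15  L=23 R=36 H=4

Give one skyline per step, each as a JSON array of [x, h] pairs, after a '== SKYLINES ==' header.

== SKYLINES ==
[[8,10],[18,0]]
[[8,10],[18,0],[34,10],[36,0]]
[[8,10],[18,0],[28,5],[34,10],[36,0]]
[[8,10],[18,8],[34,10],[36,0]]
[[8,10],[18,8],[34,10],[36,0]]
[[8,10],[18,8],[31,10],[36,0]]
[[8,10],[18,8],[31,10],[35,12],[37,0]]
[[8,10],[18,8],[31,10],[35,12],[37,1],[40,0]]
[[5,2],[8,10],[18,8],[31,10],[35,12],[37,1],[40,0]]
[[5,2],[8,10],[18,8],[31,10],[35,12],[36,17],[37,1],[40,0]]
[[5,2],[8,10],[18,8],[31,10],[35,12],[36,17],[37,1],[40,0]]
[[5,2],[8,10],[18,8],[31,10],[35,12],[36,17],[37,10],[40,0]]
[[5,2],[8,10],[18,8],[31,10],[35,12],[36,17],[37,16],[47,0]]
[[5,2],[8,10],[18,8],[31,10],[35,12],[36,17],[37,16],[47,0]]
[[5,2],[8,10],[18,8],[31,10],[35,12],[36,17],[37,16],[47,0]]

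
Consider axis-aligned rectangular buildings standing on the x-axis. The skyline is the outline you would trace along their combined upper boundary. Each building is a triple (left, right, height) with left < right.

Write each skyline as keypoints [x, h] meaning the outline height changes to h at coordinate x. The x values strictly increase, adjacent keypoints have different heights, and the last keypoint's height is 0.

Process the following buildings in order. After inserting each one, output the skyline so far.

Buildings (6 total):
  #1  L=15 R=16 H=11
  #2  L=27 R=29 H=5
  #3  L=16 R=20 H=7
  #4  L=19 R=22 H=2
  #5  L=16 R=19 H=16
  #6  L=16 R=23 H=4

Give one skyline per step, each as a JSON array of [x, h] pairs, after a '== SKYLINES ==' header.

== SKYLINES ==
[[15,11],[16,0]]
[[15,11],[16,0],[27,5],[29,0]]
[[15,11],[16,7],[20,0],[27,5],[29,0]]
[[15,11],[16,7],[20,2],[22,0],[27,5],[29,0]]
[[15,11],[16,16],[19,7],[20,2],[22,0],[27,5],[29,0]]
[[15,11],[16,16],[19,7],[20,4],[23,0],[27,5],[29,0]]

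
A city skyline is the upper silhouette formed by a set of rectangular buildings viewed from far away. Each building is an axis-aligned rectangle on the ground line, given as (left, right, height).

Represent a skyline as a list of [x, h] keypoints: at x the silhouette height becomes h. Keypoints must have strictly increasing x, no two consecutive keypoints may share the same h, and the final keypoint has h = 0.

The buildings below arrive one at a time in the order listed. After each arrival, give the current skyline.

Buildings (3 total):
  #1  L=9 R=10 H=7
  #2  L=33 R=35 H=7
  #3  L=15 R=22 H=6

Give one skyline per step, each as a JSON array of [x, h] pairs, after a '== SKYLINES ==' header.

== SKYLINES ==
[[9,7],[10,0]]
[[9,7],[10,0],[33,7],[35,0]]
[[9,7],[10,0],[15,6],[22,0],[33,7],[35,0]]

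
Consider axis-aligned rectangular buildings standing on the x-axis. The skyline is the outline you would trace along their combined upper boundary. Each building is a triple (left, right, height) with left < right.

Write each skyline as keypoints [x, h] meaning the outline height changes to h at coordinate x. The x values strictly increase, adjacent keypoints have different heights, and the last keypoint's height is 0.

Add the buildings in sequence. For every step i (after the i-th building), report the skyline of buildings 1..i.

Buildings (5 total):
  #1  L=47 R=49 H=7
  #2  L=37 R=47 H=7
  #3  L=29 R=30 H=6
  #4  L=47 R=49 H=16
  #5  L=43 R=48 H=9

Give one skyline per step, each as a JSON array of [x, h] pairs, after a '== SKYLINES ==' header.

== SKYLINES ==
[[47,7],[49,0]]
[[37,7],[49,0]]
[[29,6],[30,0],[37,7],[49,0]]
[[29,6],[30,0],[37,7],[47,16],[49,0]]
[[29,6],[30,0],[37,7],[43,9],[47,16],[49,0]]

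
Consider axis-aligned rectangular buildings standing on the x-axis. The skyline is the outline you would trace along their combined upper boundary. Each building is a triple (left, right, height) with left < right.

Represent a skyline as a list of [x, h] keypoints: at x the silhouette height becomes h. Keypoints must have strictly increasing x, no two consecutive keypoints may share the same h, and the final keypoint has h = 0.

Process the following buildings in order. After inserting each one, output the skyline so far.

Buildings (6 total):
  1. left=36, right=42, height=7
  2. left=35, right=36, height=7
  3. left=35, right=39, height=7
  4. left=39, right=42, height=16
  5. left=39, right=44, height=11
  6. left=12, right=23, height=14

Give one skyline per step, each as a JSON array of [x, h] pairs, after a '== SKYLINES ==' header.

== SKYLINES ==
[[36,7],[42,0]]
[[35,7],[42,0]]
[[35,7],[42,0]]
[[35,7],[39,16],[42,0]]
[[35,7],[39,16],[42,11],[44,0]]
[[12,14],[23,0],[35,7],[39,16],[42,11],[44,0]]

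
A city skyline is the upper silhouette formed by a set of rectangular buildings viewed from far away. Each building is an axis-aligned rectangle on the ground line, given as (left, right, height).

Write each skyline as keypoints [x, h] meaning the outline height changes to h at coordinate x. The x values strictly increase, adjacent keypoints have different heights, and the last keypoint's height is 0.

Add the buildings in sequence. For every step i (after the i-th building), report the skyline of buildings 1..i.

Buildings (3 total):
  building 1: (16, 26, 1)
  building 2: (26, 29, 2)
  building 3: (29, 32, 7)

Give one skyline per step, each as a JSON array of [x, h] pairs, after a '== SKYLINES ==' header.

== SKYLINES ==
[[16,1],[26,0]]
[[16,1],[26,2],[29,0]]
[[16,1],[26,2],[29,7],[32,0]]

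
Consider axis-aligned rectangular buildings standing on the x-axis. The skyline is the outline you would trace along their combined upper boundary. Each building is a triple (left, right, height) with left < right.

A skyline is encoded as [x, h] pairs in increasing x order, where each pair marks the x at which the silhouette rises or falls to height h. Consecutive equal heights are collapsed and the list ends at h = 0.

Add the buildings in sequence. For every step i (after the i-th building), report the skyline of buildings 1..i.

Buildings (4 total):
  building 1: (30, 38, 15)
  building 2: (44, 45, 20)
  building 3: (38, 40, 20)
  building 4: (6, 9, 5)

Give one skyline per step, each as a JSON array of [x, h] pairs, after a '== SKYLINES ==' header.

== SKYLINES ==
[[30,15],[38,0]]
[[30,15],[38,0],[44,20],[45,0]]
[[30,15],[38,20],[40,0],[44,20],[45,0]]
[[6,5],[9,0],[30,15],[38,20],[40,0],[44,20],[45,0]]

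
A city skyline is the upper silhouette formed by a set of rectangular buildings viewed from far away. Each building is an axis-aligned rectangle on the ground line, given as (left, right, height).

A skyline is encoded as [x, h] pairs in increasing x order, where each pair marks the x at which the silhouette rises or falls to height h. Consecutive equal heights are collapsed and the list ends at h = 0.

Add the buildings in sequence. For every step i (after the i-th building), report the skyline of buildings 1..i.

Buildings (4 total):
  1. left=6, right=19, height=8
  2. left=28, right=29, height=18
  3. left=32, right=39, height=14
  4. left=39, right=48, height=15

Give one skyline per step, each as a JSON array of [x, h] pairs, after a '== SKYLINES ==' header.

== SKYLINES ==
[[6,8],[19,0]]
[[6,8],[19,0],[28,18],[29,0]]
[[6,8],[19,0],[28,18],[29,0],[32,14],[39,0]]
[[6,8],[19,0],[28,18],[29,0],[32,14],[39,15],[48,0]]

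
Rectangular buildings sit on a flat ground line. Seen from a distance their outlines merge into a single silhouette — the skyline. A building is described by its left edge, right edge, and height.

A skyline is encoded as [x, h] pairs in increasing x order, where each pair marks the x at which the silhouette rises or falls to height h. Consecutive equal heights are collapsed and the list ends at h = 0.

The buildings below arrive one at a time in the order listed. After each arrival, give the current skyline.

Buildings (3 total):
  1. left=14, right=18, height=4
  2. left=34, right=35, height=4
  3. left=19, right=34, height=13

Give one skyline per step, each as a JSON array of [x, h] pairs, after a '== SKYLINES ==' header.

== SKYLINES ==
[[14,4],[18,0]]
[[14,4],[18,0],[34,4],[35,0]]
[[14,4],[18,0],[19,13],[34,4],[35,0]]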